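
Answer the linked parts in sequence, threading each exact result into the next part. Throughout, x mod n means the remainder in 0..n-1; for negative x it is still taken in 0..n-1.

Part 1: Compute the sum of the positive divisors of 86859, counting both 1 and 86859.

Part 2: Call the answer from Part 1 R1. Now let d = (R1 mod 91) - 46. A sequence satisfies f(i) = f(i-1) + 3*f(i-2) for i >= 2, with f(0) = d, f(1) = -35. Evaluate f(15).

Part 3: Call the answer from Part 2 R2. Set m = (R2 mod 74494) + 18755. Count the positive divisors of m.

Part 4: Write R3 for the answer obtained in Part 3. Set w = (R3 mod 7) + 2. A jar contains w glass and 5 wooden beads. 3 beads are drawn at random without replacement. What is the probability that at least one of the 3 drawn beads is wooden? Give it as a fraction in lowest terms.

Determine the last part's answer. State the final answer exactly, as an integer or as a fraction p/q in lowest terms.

29/33

Part 1: 86859 = 3^3 * 3217; sigma = (1 + 3 + 9 + 27) * (1 + 3217) = 40 * 3218 = 128720; answer 128720
Part 2: R1 = 128720; d = 0; f(2) = 1*(-35) + 3*(0) = -35; iterating: f(2)=-35, f(3)=-140, f(4)=-245, f(5)=-665, f(6)=-1400, f(7)=-3395, f(8)=-7595, f(9)=-17780, f(10)=-40565, f(11)=-93905, f(12)=-215600, f(13)=-497315, f(14)=-1144115, f(15)=-2636060; answer -2636060
Part 3: R2 = -2636060; m = 64479; 64479 = 3 * 21493; number of divisors = (1+1) * (1+1) = 4; answer 4
Part 4: R3 = 4; w = 6; total draws C(11,3) = 165; complement C(6,3) = 20; favorable 165 - 20 = 145; P = 29/33; answer 29/33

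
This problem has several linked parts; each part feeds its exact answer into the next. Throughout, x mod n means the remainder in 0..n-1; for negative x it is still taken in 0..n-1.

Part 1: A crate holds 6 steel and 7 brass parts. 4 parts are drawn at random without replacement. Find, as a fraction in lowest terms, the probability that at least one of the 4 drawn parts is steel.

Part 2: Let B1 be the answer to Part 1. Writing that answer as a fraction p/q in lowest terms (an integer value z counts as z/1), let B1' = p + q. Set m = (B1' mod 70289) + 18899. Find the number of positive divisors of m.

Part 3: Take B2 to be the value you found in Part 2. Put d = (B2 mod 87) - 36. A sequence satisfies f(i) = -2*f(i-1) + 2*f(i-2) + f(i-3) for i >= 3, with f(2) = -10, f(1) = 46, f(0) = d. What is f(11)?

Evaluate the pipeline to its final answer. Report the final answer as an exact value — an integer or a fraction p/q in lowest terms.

135786

Part 1: total draws C(13,4) = 715; complement C(7,4) = 35; favorable 715 - 35 = 680; P = 136/143; answer 136/143
Part 2: B1 = 136/143; threaded value p + q = 279; m = 19178; 19178 = 2 * 43 * 223; number of divisors = (1+1) * (1+1) * (1+1) = 8; answer 8
Part 3: B2 = 8; d = -28; f(3) = -2*(-10) + 2*(46) + 1*(-28) = 84; iterating: f(3)=84, f(4)=-142, f(5)=442, f(6)=-1084, f(7)=2910, f(8)=-7546, f(9)=19828, f(10)=-51838, f(11)=135786; answer 135786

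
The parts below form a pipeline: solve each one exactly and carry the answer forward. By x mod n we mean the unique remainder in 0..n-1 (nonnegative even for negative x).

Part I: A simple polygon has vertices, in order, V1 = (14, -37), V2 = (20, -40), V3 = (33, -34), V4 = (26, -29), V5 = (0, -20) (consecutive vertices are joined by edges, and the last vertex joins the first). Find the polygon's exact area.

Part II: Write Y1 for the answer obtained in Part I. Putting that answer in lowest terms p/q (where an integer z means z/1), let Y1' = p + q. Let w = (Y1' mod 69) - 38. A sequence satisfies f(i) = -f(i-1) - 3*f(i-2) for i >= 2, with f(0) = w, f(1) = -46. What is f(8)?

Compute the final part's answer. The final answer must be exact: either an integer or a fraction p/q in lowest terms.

-1142

Part I: cross terms: (14*-40 - 20*-37)=180, (20*-34 - 33*-40)=640, (33*-29 - 26*-34)=-73, (26*-20 - 0*-29)=-520, (0*-37 - 14*-20)=280; twice the area = |507| = 507; area = 507/2; answer 507/2
Part II: Y1 = 507/2; threaded value p + q = 509; w = -12; f(2) = -1*(-46) - 3*(-12) = 82; iterating: f(2)=82, f(3)=56, f(4)=-302, f(5)=134, f(6)=772, f(7)=-1174, f(8)=-1142; answer -1142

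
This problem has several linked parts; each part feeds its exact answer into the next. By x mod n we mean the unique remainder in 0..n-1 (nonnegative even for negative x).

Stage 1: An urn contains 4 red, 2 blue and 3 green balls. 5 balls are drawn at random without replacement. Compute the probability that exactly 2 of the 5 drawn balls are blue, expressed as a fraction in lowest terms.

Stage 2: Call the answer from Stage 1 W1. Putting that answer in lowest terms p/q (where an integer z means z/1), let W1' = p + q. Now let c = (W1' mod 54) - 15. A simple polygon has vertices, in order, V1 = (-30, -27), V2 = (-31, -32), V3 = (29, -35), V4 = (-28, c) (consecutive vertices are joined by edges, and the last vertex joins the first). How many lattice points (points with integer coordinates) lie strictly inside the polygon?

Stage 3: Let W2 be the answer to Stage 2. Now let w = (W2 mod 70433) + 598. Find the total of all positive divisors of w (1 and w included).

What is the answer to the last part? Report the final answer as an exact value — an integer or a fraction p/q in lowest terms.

4200

Stage 1: total draws C(9,5) = 126; favorable C(2,2)*C(7,3) = 35; P = 5/18; answer 5/18
Stage 2: W1 = 5/18; threaded value p + q = 23; c = 8; cross terms: (-30*-32 - -31*-27)=123, (-31*-35 - 29*-32)=2013, (29*8 - -28*-35)=-748, (-28*-27 - -30*8)=996; twice the area = |2384| = 2384; area = 1192; boundary points = 1 + 3 + 1 + 1 = 6; strictly interior points = area - boundary/2 + 1 = 1190; answer 1190
Stage 3: W2 = 1190; w = 1788; 1788 = 2^2 * 3 * 149; sigma = (1 + 2 + 4) * (1 + 3) * (1 + 149) = 7 * 4 * 150 = 4200; answer 4200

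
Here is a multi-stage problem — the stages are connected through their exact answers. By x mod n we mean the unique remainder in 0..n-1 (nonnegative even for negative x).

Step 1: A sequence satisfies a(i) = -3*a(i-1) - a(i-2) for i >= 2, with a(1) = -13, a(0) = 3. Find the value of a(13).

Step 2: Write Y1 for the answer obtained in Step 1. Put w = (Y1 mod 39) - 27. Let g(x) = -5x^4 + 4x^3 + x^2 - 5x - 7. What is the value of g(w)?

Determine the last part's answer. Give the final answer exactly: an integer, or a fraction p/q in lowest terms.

Step 1: a(2) = -3*(-13) - 1*(3) = 36; iterating: a(2)=36, a(3)=-95, a(4)=249, a(5)=-652, a(6)=1707, a(7)=-4469, a(8)=11700, a(9)=-30631, a(10)=80193, a(11)=-209948, a(12)=549651, a(13)=-1439005; answer -1439005
Step 2: Y1 = -1439005; w = -10; -5*(-10)^4 + 4*(-10)^3 + 1*(-10)^2 - 5*(-10)^1 - 7 = (-50000) + (-4000) + (100) + (50) + (-7) = -53857; answer -53857

-53857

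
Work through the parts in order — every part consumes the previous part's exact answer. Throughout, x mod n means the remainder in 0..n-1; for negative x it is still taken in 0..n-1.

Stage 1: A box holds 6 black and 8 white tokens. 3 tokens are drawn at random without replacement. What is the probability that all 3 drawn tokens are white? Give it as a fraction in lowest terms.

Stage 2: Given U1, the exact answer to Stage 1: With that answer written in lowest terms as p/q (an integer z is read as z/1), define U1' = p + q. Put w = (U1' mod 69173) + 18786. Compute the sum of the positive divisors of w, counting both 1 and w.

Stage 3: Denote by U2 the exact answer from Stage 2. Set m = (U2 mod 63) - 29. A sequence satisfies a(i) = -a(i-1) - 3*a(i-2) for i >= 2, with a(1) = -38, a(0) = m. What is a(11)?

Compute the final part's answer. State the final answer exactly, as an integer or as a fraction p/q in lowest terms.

Stage 1: total draws C(14,3) = 364; favorable C(8,3) = 56; P = 2/13; answer 2/13
Stage 2: U1 = 2/13; threaded value p + q = 15; w = 18801; 18801 = 3^2 * 2089; sigma = (1 + 3 + 9) * (1 + 2089) = 13 * 2090 = 27170; answer 27170
Stage 3: U2 = 27170; m = -12; a(2) = -1*(-38) - 3*(-12) = 74; iterating: a(2)=74, a(3)=40, a(4)=-262, a(5)=142, a(6)=644, a(7)=-1070, a(8)=-862, a(9)=4072, a(10)=-1486, a(11)=-10730; answer -10730

-10730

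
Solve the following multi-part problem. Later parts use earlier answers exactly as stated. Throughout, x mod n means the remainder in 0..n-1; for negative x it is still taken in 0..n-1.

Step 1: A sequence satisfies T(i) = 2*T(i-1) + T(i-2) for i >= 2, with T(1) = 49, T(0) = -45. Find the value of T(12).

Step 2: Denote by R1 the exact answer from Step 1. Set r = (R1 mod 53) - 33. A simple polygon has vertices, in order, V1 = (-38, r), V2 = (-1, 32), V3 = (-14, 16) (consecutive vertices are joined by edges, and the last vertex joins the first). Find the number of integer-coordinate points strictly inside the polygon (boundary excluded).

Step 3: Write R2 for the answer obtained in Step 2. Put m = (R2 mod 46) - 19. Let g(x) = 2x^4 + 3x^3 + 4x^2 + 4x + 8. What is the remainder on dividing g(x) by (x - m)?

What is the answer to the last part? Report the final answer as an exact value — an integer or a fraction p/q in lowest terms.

Step 1: T(2) = 2*(49) + 1*(-45) = 53; iterating: T(2)=53, T(3)=155, T(4)=363, T(5)=881, T(6)=2125, T(7)=5131, T(8)=12387, T(9)=29905, T(10)=72197, T(11)=174299, T(12)=420795; answer 420795
Step 2: R1 = 420795; r = -5; cross terms: (-38*32 - -1*-5)=-1221, (-1*16 - -14*32)=432, (-14*-5 - -38*16)=678; twice the area = |-111| = 111; area = 111/2; boundary points = 37 + 1 + 3 = 41; strictly interior points = area - boundary/2 + 1 = 36; answer 36
Step 3: R2 = 36; m = 17; remainder = value at the root: 2*(17)^4 + 3*(17)^3 + 4*(17)^2 + 4*(17)^1 + 8 = (167042) + (14739) + (1156) + (68) + (8) = 183013; answer 183013

183013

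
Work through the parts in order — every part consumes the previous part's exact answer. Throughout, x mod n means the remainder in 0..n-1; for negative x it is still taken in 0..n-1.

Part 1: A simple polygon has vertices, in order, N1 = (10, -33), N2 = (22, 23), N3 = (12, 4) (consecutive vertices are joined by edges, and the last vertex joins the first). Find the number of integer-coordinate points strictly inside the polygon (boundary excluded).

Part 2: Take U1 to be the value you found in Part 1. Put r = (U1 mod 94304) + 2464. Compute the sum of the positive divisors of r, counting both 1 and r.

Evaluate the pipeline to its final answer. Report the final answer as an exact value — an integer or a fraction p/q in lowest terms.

Part 1: cross terms: (10*23 - 22*-33)=956, (22*4 - 12*23)=-188, (12*-33 - 10*4)=-436; twice the area = |332| = 332; area = 166; boundary points = 4 + 1 + 1 = 6; strictly interior points = area - boundary/2 + 1 = 164; answer 164
Part 2: U1 = 164; r = 2628; 2628 = 2^2 * 3^2 * 73; sigma = (1 + 2 + 4) * (1 + 3 + 9) * (1 + 73) = 7 * 13 * 74 = 6734; answer 6734

6734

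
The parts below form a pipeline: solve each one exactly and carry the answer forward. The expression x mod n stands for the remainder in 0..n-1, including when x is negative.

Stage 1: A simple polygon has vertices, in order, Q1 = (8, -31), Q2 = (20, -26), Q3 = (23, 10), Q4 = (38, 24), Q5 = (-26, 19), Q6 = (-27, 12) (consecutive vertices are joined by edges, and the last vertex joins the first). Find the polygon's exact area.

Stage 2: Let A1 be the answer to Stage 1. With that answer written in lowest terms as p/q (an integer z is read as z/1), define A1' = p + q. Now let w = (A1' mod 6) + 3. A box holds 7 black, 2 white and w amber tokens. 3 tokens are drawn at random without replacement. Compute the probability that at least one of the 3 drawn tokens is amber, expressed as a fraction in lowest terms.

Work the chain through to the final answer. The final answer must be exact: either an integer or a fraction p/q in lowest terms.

34/55

Stage 1: cross terms: (8*-26 - 20*-31)=412, (20*10 - 23*-26)=798, (23*24 - 38*10)=172, (38*19 - -26*24)=1346, (-26*12 - -27*19)=201, (-27*-31 - 8*12)=741; twice the area = |3670| = 3670; area = 1835; answer 1835
Stage 2: A1 = 1835; threaded value p + q = 1836; w = 3; total draws C(12,3) = 220; complement C(9,3) = 84; favorable 220 - 84 = 136; P = 34/55; answer 34/55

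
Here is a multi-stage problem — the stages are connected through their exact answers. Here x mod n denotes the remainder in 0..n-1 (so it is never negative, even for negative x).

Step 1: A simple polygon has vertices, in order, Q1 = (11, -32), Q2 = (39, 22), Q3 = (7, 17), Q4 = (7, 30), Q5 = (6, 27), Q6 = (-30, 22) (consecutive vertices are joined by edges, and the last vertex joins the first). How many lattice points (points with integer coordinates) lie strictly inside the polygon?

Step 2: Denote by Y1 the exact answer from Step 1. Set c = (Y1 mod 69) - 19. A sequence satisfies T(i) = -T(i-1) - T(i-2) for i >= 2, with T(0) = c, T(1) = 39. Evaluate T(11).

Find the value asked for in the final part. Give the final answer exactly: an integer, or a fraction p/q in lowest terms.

-28

Step 1: cross terms: (11*22 - 39*-32)=1490, (39*17 - 7*22)=509, (7*30 - 7*17)=91, (7*27 - 6*30)=9, (6*22 - -30*27)=942, (-30*-32 - 11*22)=718; twice the area = |3759| = 3759; area = 3759/2; boundary points = 2 + 1 + 13 + 1 + 1 + 1 = 19; strictly interior points = area - boundary/2 + 1 = 1871; answer 1871
Step 2: Y1 = 1871; c = -11; T(2) = -1*(39) - 1*(-11) = -28; iterating: T(2)=-28, T(3)=-11, T(4)=39, T(5)=-28, T(6)=-11, T(7)=39, T(8)=-28, T(9)=-11, T(10)=39, T(11)=-28; answer -28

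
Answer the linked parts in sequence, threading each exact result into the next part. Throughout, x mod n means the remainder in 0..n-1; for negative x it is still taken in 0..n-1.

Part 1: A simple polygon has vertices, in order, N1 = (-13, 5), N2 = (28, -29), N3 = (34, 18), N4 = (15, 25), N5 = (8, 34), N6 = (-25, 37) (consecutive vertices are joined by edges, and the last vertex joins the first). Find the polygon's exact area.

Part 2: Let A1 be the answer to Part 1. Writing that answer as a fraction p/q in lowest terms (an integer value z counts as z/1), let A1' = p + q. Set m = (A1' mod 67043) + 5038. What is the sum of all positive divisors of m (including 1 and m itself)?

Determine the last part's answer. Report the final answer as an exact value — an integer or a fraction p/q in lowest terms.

12672

Part 1: cross terms: (-13*-29 - 28*5)=237, (28*18 - 34*-29)=1490, (34*25 - 15*18)=580, (15*34 - 8*25)=310, (8*37 - -25*34)=1146, (-25*5 - -13*37)=356; twice the area = |4119| = 4119; area = 4119/2; answer 4119/2
Part 2: A1 = 4119/2; threaded value p + q = 4121; m = 9159; 9159 = 3 * 43 * 71; sigma = (1 + 3) * (1 + 43) * (1 + 71) = 4 * 44 * 72 = 12672; answer 12672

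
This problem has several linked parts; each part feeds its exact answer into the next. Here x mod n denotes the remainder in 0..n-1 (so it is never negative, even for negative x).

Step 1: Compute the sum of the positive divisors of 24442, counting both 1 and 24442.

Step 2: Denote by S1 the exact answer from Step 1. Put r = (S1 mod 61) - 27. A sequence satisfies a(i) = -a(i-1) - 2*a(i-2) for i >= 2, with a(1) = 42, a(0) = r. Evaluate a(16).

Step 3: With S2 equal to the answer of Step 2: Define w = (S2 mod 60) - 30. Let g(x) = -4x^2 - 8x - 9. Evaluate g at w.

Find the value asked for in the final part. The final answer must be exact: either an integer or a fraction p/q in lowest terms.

Step 1: 24442 = 2 * 11^2 * 101; sigma = (1 + 2) * (1 + 11 + 121) * (1 + 101) = 3 * 133 * 102 = 40698; answer 40698
Step 2: S1 = 40698; r = -16; a(2) = -1*(42) - 2*(-16) = -10; iterating: a(2)=-10, a(3)=-74, a(4)=94, a(5)=54, a(6)=-242, a(7)=134, a(8)=350, a(9)=-618, a(10)=-82, a(11)=1318, a(12)=-1154, a(13)=-1482, a(14)=3790, a(15)=-826, a(16)=-6754; answer -6754
Step 3: S2 = -6754; w = -4; -4*(-4)^2 - 8*(-4)^1 - 9 = (-64) + (32) + (-9) = -41; answer -41

-41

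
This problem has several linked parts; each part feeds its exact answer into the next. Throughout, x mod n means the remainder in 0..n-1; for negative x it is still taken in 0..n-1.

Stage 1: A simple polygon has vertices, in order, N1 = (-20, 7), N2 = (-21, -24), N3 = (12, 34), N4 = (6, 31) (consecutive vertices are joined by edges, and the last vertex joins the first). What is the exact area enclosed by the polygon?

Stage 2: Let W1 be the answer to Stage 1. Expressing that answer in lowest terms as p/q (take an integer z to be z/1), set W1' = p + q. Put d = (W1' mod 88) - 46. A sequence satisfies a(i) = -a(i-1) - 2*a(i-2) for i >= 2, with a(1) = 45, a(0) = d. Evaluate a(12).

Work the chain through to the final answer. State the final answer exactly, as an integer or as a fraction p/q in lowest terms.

Stage 1: cross terms: (-20*-24 - -21*7)=627, (-21*34 - 12*-24)=-426, (12*31 - 6*34)=168, (6*7 - -20*31)=662; twice the area = |1031| = 1031; area = 1031/2; answer 1031/2
Stage 2: W1 = 1031/2; threaded value p + q = 1033; d = 19; a(2) = -1*(45) - 2*(19) = -83; iterating: a(2)=-83, a(3)=-7, a(4)=173, a(5)=-159, a(6)=-187, a(7)=505, a(8)=-131, a(9)=-879, a(10)=1141, a(11)=617, a(12)=-2899; answer -2899

-2899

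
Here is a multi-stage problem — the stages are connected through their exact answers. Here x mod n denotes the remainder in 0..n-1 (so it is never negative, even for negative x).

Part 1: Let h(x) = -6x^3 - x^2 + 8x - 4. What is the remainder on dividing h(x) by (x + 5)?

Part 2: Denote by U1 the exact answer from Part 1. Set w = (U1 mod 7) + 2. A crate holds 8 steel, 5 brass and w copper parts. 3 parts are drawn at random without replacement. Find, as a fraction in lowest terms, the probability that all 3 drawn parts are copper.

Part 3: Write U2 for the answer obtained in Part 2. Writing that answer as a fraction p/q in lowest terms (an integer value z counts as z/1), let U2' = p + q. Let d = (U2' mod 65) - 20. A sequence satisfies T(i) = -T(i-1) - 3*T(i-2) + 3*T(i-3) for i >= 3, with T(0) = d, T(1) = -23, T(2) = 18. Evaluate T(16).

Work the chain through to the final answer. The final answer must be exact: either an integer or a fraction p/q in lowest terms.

Part 1: remainder = value at the root: -6*(-5)^3 - 1*(-5)^2 + 8*(-5)^1 - 4 = (750) + (-25) + (-40) + (-4) = 681; answer 681
Part 2: U1 = 681; w = 4; total draws C(17,3) = 680; favorable C(4,3) = 4; P = 1/170; answer 1/170
Part 3: U2 = 1/170; threaded value p + q = 171; d = 21; T(3) = -1*(18) - 3*(-23) + 3*(21) = 114; iterating: T(3)=114, T(4)=-237, T(5)=-51, T(6)=1104, T(7)=-1662, T(8)=-1803, T(9)=10101, T(10)=-9678, T(11)=-26034, T(12)=85371, T(13)=-36303, T(14)=-297912, T(15)=662934, T(16)=121893; answer 121893

121893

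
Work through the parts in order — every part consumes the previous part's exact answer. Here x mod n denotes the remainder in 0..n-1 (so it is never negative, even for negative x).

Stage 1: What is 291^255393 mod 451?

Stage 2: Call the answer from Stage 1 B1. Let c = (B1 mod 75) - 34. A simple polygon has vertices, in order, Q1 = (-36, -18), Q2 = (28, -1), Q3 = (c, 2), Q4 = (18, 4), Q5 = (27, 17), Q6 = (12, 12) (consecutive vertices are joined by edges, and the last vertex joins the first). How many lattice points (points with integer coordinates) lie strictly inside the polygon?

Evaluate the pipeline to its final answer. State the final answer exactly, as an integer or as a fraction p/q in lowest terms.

Stage 1: squarings mod 451: 291^1=291, 291^2=344, 291^4=174, 291^8=59, 291^16=324, 291^32=344, 291^64=174, 291^128=59, 291^256=324, 291^512=344, 291^1024=174, 291^2048=59, 291^4096=324, 291^8192=344, 291^16384=174, 291^32768=59, 291^65536=324, 291^131072=344; 291^255393 = 291^1 * 291^32 * 291^128 * 291^256 * 291^1024 * 291^8192 * 291^16384 * 291^32768 * 291^65536 * 291^131072 = 433 (mod 451); answer 433
Stage 2: B1 = 433; c = 24; cross terms: (-36*-1 - 28*-18)=540, (28*2 - 24*-1)=80, (24*4 - 18*2)=60, (18*17 - 27*4)=198, (27*12 - 12*17)=120, (12*-18 - -36*12)=216; twice the area = |1214| = 1214; area = 607; boundary points = 1 + 1 + 2 + 1 + 5 + 6 = 16; strictly interior points = area - boundary/2 + 1 = 600; answer 600

600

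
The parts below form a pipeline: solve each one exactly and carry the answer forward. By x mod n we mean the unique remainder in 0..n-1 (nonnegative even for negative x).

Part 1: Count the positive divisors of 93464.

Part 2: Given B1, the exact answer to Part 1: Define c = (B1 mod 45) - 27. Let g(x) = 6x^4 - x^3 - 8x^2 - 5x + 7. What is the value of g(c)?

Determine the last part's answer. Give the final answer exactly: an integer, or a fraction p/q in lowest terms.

88271

Part 1: 93464 = 2^3 * 7 * 1669; number of divisors = (3+1) * (1+1) * (1+1) = 16; answer 16
Part 2: B1 = 16; c = -11; 6*(-11)^4 - 1*(-11)^3 - 8*(-11)^2 - 5*(-11)^1 + 7 = (87846) + (1331) + (-968) + (55) + (7) = 88271; answer 88271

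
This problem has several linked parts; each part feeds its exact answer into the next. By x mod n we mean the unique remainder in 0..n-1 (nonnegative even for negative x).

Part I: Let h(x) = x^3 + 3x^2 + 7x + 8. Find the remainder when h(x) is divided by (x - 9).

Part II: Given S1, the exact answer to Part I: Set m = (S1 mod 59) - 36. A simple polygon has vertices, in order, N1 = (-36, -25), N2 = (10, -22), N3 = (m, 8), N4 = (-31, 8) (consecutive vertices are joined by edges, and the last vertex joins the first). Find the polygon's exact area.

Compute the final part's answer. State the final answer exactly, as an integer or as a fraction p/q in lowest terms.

2553/2

Part I: remainder = value at the root: 1*(9)^3 + 3*(9)^2 + 7*(9)^1 + 8 = (729) + (243) + (63) + (8) = 1043; answer 1043
Part II: S1 = 1043; m = 4; cross terms: (-36*-22 - 10*-25)=1042, (10*8 - 4*-22)=168, (4*8 - -31*8)=280, (-31*-25 - -36*8)=1063; twice the area = |2553| = 2553; area = 2553/2; answer 2553/2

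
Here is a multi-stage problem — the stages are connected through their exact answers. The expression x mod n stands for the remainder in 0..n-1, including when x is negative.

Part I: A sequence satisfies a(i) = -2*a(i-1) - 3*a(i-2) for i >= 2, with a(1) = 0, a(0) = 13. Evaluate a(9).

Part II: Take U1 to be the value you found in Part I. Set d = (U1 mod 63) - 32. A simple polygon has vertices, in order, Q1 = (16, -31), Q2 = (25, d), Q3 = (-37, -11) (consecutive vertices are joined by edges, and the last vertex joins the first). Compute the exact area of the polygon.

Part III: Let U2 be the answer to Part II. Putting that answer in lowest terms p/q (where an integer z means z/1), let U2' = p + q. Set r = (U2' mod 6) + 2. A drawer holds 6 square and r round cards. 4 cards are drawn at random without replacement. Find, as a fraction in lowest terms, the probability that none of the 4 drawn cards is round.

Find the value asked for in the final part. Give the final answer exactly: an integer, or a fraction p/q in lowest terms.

1/22

Part I: a(2) = -2*(0) - 3*(13) = -39; iterating: a(2)=-39, a(3)=78, a(4)=-39, a(5)=-156, a(6)=429, a(7)=-390, a(8)=-507, a(9)=2184; answer 2184
Part II: U1 = 2184; d = 10; cross terms: (16*10 - 25*-31)=935, (25*-11 - -37*10)=95, (-37*-31 - 16*-11)=1323; twice the area = |2353| = 2353; area = 2353/2; answer 2353/2
Part III: U2 = 2353/2; threaded value p + q = 2355; r = 5; total draws C(11,4) = 330; favorable C(6,4) = 15; P = 1/22; answer 1/22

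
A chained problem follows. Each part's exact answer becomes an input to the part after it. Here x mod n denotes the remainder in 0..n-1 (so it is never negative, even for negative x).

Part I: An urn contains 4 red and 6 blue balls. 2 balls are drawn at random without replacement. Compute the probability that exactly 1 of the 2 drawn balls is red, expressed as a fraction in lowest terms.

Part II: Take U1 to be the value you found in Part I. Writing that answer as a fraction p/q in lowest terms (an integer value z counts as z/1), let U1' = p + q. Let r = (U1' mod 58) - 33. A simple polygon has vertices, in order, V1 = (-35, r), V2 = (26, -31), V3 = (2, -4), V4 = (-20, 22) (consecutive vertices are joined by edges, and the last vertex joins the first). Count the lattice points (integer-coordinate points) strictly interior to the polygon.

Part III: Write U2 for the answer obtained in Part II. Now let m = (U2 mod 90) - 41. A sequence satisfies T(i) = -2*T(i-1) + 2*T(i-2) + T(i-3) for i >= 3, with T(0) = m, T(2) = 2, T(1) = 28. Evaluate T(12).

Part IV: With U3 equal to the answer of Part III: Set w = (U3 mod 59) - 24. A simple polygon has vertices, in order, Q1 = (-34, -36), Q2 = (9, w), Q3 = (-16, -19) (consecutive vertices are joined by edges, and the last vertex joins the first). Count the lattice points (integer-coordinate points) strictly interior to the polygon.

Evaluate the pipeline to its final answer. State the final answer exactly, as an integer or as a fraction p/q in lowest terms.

75

Part I: total draws C(10,2) = 45; favorable C(4,1)*C(6,1) = 24; P = 8/15; answer 8/15
Part II: U1 = 8/15; threaded value p + q = 23; r = -10; cross terms: (-35*-31 - 26*-10)=1345, (26*-4 - 2*-31)=-42, (2*22 - -20*-4)=-36, (-20*-10 - -35*22)=970; twice the area = |2237| = 2237; area = 2237/2; boundary points = 1 + 3 + 2 + 1 = 7; strictly interior points = area - boundary/2 + 1 = 1116; answer 1116
Part III: U2 = 1116; m = -5; T(3) = -2*(2) + 2*(28) + 1*(-5) = 47; iterating: T(3)=47, T(4)=-62, T(5)=220, T(6)=-517, T(7)=1412, T(8)=-3638, T(9)=9583, T(10)=-25030, T(11)=65588, T(12)=-171653; answer -171653
Part IV: U3 = -171653; w = 13; cross terms: (-34*13 - 9*-36)=-118, (9*-19 - -16*13)=37, (-16*-36 - -34*-19)=-70; twice the area = |-151| = 151; area = 151/2; boundary points = 1 + 1 + 1 = 3; strictly interior points = area - boundary/2 + 1 = 75; answer 75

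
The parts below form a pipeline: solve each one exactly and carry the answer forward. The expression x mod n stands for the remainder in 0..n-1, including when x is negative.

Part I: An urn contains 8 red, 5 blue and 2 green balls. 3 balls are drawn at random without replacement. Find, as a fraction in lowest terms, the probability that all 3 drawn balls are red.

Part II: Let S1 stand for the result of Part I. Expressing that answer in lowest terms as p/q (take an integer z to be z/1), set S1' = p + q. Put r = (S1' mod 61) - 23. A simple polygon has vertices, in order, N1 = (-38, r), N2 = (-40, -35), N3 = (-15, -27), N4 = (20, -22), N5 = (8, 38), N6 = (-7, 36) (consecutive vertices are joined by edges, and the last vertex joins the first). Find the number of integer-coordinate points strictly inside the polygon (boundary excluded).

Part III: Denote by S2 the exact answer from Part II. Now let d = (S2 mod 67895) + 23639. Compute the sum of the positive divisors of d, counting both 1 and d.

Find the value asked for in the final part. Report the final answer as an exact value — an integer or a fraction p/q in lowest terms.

Part I: total draws C(15,3) = 455; favorable C(8,3) = 56; P = 8/65; answer 8/65
Part II: S1 = 8/65; threaded value p + q = 73; r = -11; cross terms: (-38*-35 - -40*-11)=890, (-40*-27 - -15*-35)=555, (-15*-22 - 20*-27)=870, (20*38 - 8*-22)=936, (8*36 - -7*38)=554, (-7*-11 - -38*36)=1445; twice the area = |5250| = 5250; area = 2625; boundary points = 2 + 1 + 5 + 12 + 1 + 1 = 22; strictly interior points = area - boundary/2 + 1 = 2615; answer 2615
Part III: S2 = 2615; d = 26254; 26254 = 2 * 13127; sigma = (1 + 2) * (1 + 13127) = 3 * 13128 = 39384; answer 39384

39384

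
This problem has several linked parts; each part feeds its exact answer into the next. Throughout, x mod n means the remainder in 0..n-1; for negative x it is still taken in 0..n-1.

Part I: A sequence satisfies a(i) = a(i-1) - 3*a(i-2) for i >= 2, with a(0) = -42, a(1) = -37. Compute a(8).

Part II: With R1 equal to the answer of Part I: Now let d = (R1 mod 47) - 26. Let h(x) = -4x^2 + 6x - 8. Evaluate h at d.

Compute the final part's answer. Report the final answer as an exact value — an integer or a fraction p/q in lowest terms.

-246

Part I: a(2) = 1*(-37) - 3*(-42) = 89; iterating: a(2)=89, a(3)=200, a(4)=-67, a(5)=-667, a(6)=-466, a(7)=1535, a(8)=2933; answer 2933
Part II: R1 = 2933; d = -7; -4*(-7)^2 + 6*(-7)^1 - 8 = (-196) + (-42) + (-8) = -246; answer -246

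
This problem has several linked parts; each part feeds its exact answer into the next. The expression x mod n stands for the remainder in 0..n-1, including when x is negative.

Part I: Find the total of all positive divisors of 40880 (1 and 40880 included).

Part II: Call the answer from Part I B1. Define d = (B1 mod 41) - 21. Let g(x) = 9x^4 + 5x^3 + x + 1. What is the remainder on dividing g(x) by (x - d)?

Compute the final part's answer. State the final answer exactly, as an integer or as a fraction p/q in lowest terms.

Part I: 40880 = 2^4 * 5 * 7 * 73; sigma = (1 + 2 + 4 + 8 + 16) * (1 + 5) * (1 + 7) * (1 + 73) = 31 * 6 * 8 * 74 = 110112; answer 110112
Part II: B1 = 110112; d = 6; remainder = value at the root: 9*(6)^4 + 5*(6)^3 + 1*(6)^1 + 1 = (11664) + (1080) + (6) + (1) = 12751; answer 12751

12751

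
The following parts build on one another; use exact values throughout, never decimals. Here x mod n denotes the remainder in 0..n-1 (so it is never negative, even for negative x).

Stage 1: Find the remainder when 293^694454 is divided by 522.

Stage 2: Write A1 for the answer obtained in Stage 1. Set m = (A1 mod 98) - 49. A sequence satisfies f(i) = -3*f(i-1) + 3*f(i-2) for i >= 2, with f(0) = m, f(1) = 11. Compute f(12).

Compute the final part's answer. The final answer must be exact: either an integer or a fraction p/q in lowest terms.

39745080

Stage 1: squarings mod 522: 293^1=293, 293^2=241, 293^4=139, 293^8=7, 293^16=49, 293^32=313, 293^64=355, 293^128=223, 293^256=139, 293^512=7, 293^1024=49, 293^2048=313, 293^4096=355, 293^8192=223, 293^16384=139, 293^32768=7, 293^65536=49, 293^131072=313, 293^262144=355, 293^524288=223; 293^694454 = 293^2 * 293^4 * 293^16 * 293^32 * 293^128 * 293^2048 * 293^4096 * 293^32768 * 293^131072 * 293^524288 = 187 (mod 522); answer 187
Stage 2: A1 = 187; m = 40; f(2) = -3*(11) + 3*(40) = 87; iterating: f(2)=87, f(3)=-228, f(4)=945, f(5)=-3519, f(6)=13392, f(7)=-50733, f(8)=192375, f(9)=-729324, f(10)=2765097, f(11)=-10483263, f(12)=39745080; answer 39745080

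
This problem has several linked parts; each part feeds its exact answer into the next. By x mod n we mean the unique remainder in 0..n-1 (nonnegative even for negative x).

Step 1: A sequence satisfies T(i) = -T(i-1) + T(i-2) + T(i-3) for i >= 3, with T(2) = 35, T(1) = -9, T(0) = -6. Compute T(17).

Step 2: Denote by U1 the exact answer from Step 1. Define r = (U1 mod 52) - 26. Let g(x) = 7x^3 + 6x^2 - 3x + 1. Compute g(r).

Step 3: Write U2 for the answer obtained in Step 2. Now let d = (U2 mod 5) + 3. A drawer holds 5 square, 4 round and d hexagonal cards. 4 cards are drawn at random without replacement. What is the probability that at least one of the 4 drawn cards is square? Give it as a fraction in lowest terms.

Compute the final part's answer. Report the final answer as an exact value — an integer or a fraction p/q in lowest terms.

129/143

Step 1: T(3) = -1*(35) + 1*(-9) + 1*(-6) = -50; iterating: T(3)=-50, T(4)=76, T(5)=-91, T(6)=117, T(7)=-132, T(8)=158, T(9)=-173, T(10)=199, T(11)=-214, T(12)=240, T(13)=-255, T(14)=281, T(15)=-296, T(16)=322, T(17)=-337; answer -337
Step 2: U1 = -337; r = 1; 7*(1)^3 + 6*(1)^2 - 3*(1)^1 + 1 = (7) + (6) + (-3) + (1) = 11; answer 11
Step 3: U2 = 11; d = 4; total draws C(13,4) = 715; complement C(8,4) = 70; favorable 715 - 70 = 645; P = 129/143; answer 129/143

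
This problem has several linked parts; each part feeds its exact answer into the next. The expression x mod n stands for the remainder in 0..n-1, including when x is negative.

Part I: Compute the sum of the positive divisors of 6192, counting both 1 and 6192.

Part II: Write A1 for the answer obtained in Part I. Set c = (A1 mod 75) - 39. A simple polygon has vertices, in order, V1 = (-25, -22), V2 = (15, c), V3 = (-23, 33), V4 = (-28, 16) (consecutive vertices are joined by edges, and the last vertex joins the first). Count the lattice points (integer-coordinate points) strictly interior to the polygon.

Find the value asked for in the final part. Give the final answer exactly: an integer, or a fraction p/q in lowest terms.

Part I: 6192 = 2^4 * 3^2 * 43; sigma = (1 + 2 + 4 + 8 + 16) * (1 + 3 + 9) * (1 + 43) = 31 * 13 * 44 = 17732; answer 17732
Part II: A1 = 17732; c = -7; cross terms: (-25*-7 - 15*-22)=505, (15*33 - -23*-7)=334, (-23*16 - -28*33)=556, (-28*-22 - -25*16)=1016; twice the area = |2411| = 2411; area = 2411/2; boundary points = 5 + 2 + 1 + 1 = 9; strictly interior points = area - boundary/2 + 1 = 1202; answer 1202

1202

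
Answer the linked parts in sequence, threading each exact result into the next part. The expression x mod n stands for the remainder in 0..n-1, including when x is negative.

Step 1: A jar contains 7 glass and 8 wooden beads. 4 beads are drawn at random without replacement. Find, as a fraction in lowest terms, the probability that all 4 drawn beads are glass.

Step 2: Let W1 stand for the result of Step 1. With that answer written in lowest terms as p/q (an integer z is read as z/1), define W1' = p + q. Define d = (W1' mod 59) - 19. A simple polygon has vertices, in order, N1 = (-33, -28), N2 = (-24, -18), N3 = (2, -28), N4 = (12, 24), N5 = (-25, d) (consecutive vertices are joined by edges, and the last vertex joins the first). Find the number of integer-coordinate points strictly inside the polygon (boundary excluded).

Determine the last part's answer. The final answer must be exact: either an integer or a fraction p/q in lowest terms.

1627

Step 1: total draws C(15,4) = 1365; favorable C(7,4) = 35; P = 1/39; answer 1/39
Step 2: W1 = 1/39; threaded value p + q = 40; d = 21; cross terms: (-33*-18 - -24*-28)=-78, (-24*-28 - 2*-18)=708, (2*24 - 12*-28)=384, (12*21 - -25*24)=852, (-25*-28 - -33*21)=1393; twice the area = |3259| = 3259; area = 3259/2; boundary points = 1 + 2 + 2 + 1 + 1 = 7; strictly interior points = area - boundary/2 + 1 = 1627; answer 1627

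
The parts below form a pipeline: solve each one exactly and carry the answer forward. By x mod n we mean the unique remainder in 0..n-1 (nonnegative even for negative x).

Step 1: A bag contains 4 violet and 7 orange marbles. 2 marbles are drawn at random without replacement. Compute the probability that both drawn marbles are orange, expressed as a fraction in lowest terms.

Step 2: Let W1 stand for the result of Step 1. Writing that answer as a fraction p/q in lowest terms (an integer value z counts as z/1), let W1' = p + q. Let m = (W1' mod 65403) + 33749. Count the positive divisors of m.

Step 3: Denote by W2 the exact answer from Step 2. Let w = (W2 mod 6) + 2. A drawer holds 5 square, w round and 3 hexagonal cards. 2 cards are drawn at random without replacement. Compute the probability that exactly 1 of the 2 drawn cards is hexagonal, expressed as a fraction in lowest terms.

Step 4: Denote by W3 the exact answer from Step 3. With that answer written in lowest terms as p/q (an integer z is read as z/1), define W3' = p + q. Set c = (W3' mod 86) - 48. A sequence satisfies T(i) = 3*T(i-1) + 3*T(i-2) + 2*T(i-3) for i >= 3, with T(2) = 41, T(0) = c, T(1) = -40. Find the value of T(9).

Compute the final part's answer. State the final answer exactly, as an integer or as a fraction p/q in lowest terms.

-90757

Step 1: total draws C(11,2) = 55; favorable C(7,2) = 21; P = 21/55; answer 21/55
Step 2: W1 = 21/55; threaded value p + q = 76; m = 33825; 33825 = 3 * 5^2 * 11 * 41; number of divisors = (1+1) * (2+1) * (1+1) * (1+1) = 24; answer 24
Step 3: W2 = 24; w = 2; total draws C(10,2) = 45; favorable C(3,1)*C(7,1) = 21; P = 7/15; answer 7/15
Step 4: W3 = 7/15; threaded value p + q = 22; c = -26; T(3) = 3*(41) + 3*(-40) + 2*(-26) = -49; iterating: T(3)=-49, T(4)=-104, T(5)=-377, T(6)=-1541, T(7)=-5962, T(8)=-23263, T(9)=-90757; answer -90757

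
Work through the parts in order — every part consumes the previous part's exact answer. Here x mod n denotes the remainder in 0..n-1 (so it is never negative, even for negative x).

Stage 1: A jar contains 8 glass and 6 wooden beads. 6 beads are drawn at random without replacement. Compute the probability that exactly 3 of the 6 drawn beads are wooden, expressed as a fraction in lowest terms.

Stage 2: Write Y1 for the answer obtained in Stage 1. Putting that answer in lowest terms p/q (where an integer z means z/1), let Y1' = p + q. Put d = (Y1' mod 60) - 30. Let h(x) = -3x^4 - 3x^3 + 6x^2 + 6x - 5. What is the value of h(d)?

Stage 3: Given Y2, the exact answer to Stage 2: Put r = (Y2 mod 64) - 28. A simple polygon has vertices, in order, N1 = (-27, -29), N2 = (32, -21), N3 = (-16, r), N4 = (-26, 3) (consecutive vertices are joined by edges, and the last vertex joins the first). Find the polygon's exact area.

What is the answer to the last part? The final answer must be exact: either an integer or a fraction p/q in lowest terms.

596

Stage 1: total draws C(14,6) = 3003; favorable C(6,3)*C(8,3) = 1120; P = 160/429; answer 160/429
Stage 2: Y1 = 160/429; threaded value p + q = 589; d = 19; -3*(19)^4 - 3*(19)^3 + 6*(19)^2 + 6*(19)^1 - 5 = (-390963) + (-20577) + (2166) + (114) + (-5) = -409265; answer -409265
Stage 3: Y2 = -409265; r = -13; cross terms: (-27*-21 - 32*-29)=1495, (32*-13 - -16*-21)=-752, (-16*3 - -26*-13)=-386, (-26*-29 - -27*3)=835; twice the area = |1192| = 1192; area = 596; answer 596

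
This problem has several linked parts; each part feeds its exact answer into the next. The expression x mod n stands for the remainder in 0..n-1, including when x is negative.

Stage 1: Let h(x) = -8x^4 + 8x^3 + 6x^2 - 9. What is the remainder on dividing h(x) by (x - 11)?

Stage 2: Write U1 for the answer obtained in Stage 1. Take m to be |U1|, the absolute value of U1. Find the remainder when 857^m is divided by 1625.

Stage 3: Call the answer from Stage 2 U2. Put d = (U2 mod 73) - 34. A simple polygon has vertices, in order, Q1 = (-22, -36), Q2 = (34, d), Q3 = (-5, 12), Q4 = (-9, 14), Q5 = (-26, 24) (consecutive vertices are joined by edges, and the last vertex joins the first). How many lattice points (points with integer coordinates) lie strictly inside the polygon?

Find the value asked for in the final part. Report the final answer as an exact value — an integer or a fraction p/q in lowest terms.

Stage 1: remainder = value at the root: -8*(11)^4 + 8*(11)^3 + 6*(11)^2 - 9 = (-117128) + (10648) + (726) + (-9) = -105763; answer -105763
Stage 2: U1 = -105763; m = 105763; squarings mod 1625: 857^1=857, 857^2=1574, 857^4=976, 857^8=326, 857^16=651, 857^32=1301, 857^64=976, 857^128=326, 857^256=651, 857^512=1301, 857^1024=976, 857^2048=326, 857^4096=651, 857^8192=1301, 857^16384=976, 857^32768=326, 857^65536=651; 857^105763 = 857^1 * 857^2 * 857^32 * 857^256 * 857^1024 * 857^2048 * 857^4096 * 857^32768 * 857^65536 = 168 (mod 1625); answer 168
Stage 3: U2 = 168; d = -12; cross terms: (-22*-12 - 34*-36)=1488, (34*12 - -5*-12)=348, (-5*14 - -9*12)=38, (-9*24 - -26*14)=148, (-26*-36 - -22*24)=1464; twice the area = |3486| = 3486; area = 1743; boundary points = 8 + 3 + 2 + 1 + 4 = 18; strictly interior points = area - boundary/2 + 1 = 1735; answer 1735

1735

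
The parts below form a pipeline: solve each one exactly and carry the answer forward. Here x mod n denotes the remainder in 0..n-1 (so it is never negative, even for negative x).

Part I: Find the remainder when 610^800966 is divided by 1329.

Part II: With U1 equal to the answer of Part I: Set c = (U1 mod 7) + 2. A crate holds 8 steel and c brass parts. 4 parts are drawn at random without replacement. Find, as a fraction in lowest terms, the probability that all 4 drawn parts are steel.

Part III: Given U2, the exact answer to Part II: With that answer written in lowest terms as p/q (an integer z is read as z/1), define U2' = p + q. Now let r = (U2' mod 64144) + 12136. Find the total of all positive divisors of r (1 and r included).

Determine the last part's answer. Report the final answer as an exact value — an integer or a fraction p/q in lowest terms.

Part I: squarings mod 1329: 610^1=610, 610^2=1309, 610^4=400, 610^8=520, 610^16=613, 610^32=991, 610^64=1279, 610^128=1171, 610^256=1042, 610^512=1300, 610^1024=841, 610^2048=253, 610^4096=217, 610^8192=574, 610^16384=1213, 610^32768=166, 610^65536=976, 610^131072=1012, 610^262144=814, 610^524288=754; 610^800966 = 610^2 * 610^4 * 610^64 * 610^128 * 610^2048 * 610^4096 * 610^8192 * 610^262144 * 610^524288 = 667 (mod 1329); answer 667
Part II: U1 = 667; c = 4; total draws C(12,4) = 495; favorable C(8,4) = 70; P = 14/99; answer 14/99
Part III: U2 = 14/99; threaded value p + q = 113; r = 12249; 12249 = 3^2 * 1361; sigma = (1 + 3 + 9) * (1 + 1361) = 13 * 1362 = 17706; answer 17706

17706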